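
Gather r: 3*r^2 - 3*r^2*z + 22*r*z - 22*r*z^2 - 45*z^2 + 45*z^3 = r^2*(3 - 3*z) + r*(-22*z^2 + 22*z) + 45*z^3 - 45*z^2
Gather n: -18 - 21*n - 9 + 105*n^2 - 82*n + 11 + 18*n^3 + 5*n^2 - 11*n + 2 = 18*n^3 + 110*n^2 - 114*n - 14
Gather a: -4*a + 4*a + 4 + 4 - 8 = 0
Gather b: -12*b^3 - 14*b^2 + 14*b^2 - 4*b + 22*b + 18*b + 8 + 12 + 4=-12*b^3 + 36*b + 24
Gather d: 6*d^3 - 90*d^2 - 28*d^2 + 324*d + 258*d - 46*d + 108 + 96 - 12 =6*d^3 - 118*d^2 + 536*d + 192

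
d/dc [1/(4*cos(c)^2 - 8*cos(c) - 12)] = (cos(c) - 1)*sin(c)/(2*(sin(c)^2 + 2*cos(c) + 2)^2)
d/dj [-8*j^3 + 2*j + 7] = 2 - 24*j^2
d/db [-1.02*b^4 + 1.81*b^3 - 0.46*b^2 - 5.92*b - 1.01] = -4.08*b^3 + 5.43*b^2 - 0.92*b - 5.92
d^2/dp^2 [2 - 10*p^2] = -20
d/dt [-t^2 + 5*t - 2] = 5 - 2*t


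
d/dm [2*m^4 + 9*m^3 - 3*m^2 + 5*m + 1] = 8*m^3 + 27*m^2 - 6*m + 5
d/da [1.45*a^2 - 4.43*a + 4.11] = 2.9*a - 4.43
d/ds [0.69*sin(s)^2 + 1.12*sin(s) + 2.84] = (1.38*sin(s) + 1.12)*cos(s)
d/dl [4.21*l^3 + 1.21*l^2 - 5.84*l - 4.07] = 12.63*l^2 + 2.42*l - 5.84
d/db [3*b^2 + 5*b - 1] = 6*b + 5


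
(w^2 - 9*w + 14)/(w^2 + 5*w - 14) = (w - 7)/(w + 7)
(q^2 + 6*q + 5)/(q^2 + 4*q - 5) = (q + 1)/(q - 1)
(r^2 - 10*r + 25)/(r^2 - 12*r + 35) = (r - 5)/(r - 7)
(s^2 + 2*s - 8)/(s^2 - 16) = (s - 2)/(s - 4)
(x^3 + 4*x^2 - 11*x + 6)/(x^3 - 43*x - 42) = (x^2 - 2*x + 1)/(x^2 - 6*x - 7)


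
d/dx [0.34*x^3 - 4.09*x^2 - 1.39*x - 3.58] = 1.02*x^2 - 8.18*x - 1.39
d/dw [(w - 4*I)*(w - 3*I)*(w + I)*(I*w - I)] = 4*I*w^3 + w^2*(18 - 3*I) + w*(-12 - 10*I) + 12 + 5*I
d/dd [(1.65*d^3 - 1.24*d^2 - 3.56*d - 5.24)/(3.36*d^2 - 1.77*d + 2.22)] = (5.544*d^4 - 5.841*d^3 + 25.1454*d^2 + 29.7072*d - 17.178)/(11.2896*d^4 - 11.8944*d^3 + 18.0513*d^2 - 7.8588*d + 4.9284)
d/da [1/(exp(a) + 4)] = -exp(a)/(exp(a) + 4)^2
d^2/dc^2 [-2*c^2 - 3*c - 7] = -4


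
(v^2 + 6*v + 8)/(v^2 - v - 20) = (v + 2)/(v - 5)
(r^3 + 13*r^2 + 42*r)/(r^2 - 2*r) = (r^2 + 13*r + 42)/(r - 2)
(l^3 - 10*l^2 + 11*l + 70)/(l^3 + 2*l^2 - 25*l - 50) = (l - 7)/(l + 5)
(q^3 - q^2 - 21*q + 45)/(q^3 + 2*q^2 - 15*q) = (q - 3)/q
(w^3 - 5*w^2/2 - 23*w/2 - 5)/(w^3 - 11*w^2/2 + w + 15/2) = (2*w^2 + 5*w + 2)/(2*w^2 - w - 3)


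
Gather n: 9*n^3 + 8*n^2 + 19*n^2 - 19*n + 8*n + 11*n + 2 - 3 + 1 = 9*n^3 + 27*n^2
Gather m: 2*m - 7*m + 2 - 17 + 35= 20 - 5*m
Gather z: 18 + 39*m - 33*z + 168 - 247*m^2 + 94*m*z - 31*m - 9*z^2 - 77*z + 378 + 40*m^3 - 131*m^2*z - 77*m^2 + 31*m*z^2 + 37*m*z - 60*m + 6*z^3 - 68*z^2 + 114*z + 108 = 40*m^3 - 324*m^2 - 52*m + 6*z^3 + z^2*(31*m - 77) + z*(-131*m^2 + 131*m + 4) + 672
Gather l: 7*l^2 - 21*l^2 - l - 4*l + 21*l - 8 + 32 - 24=-14*l^2 + 16*l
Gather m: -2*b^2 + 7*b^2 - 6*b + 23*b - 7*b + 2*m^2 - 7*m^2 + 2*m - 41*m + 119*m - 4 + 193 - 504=5*b^2 + 10*b - 5*m^2 + 80*m - 315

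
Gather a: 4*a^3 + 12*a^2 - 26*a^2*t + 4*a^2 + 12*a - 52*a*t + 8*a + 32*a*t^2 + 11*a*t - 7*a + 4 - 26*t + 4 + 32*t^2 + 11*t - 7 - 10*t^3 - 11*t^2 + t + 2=4*a^3 + a^2*(16 - 26*t) + a*(32*t^2 - 41*t + 13) - 10*t^3 + 21*t^2 - 14*t + 3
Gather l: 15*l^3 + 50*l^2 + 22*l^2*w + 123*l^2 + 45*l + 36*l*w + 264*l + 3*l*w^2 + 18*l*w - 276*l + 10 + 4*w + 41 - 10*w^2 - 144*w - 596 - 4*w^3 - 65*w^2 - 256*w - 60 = 15*l^3 + l^2*(22*w + 173) + l*(3*w^2 + 54*w + 33) - 4*w^3 - 75*w^2 - 396*w - 605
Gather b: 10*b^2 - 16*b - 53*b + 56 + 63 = 10*b^2 - 69*b + 119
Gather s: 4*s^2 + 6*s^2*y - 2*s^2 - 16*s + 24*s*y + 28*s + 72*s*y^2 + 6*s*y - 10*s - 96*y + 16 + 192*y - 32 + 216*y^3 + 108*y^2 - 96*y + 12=s^2*(6*y + 2) + s*(72*y^2 + 30*y + 2) + 216*y^3 + 108*y^2 - 4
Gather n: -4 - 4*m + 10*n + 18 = -4*m + 10*n + 14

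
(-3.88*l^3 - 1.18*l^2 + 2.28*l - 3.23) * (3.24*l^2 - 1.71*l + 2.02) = -12.5712*l^5 + 2.8116*l^4 + 1.5674*l^3 - 16.7476*l^2 + 10.1289*l - 6.5246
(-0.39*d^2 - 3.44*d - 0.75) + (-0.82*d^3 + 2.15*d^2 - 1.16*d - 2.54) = -0.82*d^3 + 1.76*d^2 - 4.6*d - 3.29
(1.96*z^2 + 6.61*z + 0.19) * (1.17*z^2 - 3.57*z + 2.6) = 2.2932*z^4 + 0.7365*z^3 - 18.2794*z^2 + 16.5077*z + 0.494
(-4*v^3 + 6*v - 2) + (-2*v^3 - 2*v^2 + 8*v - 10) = -6*v^3 - 2*v^2 + 14*v - 12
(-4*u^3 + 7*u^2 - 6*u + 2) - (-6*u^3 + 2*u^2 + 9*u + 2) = 2*u^3 + 5*u^2 - 15*u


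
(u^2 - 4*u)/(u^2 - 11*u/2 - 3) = 2*u*(4 - u)/(-2*u^2 + 11*u + 6)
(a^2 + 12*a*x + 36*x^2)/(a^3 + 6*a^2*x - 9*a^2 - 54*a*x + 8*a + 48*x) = (a + 6*x)/(a^2 - 9*a + 8)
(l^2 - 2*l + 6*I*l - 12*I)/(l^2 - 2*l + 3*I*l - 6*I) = (l + 6*I)/(l + 3*I)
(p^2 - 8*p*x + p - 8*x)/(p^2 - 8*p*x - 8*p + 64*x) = (p + 1)/(p - 8)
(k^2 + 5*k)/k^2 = (k + 5)/k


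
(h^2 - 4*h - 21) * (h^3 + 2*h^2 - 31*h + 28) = h^5 - 2*h^4 - 60*h^3 + 110*h^2 + 539*h - 588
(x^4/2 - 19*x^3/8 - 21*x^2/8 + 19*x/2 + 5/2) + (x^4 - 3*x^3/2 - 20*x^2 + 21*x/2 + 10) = 3*x^4/2 - 31*x^3/8 - 181*x^2/8 + 20*x + 25/2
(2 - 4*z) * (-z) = 4*z^2 - 2*z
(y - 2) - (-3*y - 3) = 4*y + 1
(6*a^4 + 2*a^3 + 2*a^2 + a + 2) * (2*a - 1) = 12*a^5 - 2*a^4 + 2*a^3 + 3*a - 2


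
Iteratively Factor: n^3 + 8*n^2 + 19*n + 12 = (n + 4)*(n^2 + 4*n + 3) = (n + 3)*(n + 4)*(n + 1)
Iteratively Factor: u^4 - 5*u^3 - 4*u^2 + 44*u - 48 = (u - 2)*(u^3 - 3*u^2 - 10*u + 24) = (u - 4)*(u - 2)*(u^2 + u - 6) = (u - 4)*(u - 2)^2*(u + 3)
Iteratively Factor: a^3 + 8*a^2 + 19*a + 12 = (a + 3)*(a^2 + 5*a + 4) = (a + 1)*(a + 3)*(a + 4)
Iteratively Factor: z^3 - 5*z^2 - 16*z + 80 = (z + 4)*(z^2 - 9*z + 20) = (z - 4)*(z + 4)*(z - 5)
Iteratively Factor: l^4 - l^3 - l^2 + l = (l + 1)*(l^3 - 2*l^2 + l) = (l - 1)*(l + 1)*(l^2 - l) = l*(l - 1)*(l + 1)*(l - 1)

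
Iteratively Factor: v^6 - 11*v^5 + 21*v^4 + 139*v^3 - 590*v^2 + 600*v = (v - 5)*(v^5 - 6*v^4 - 9*v^3 + 94*v^2 - 120*v) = (v - 5)*(v + 4)*(v^4 - 10*v^3 + 31*v^2 - 30*v) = v*(v - 5)*(v + 4)*(v^3 - 10*v^2 + 31*v - 30) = v*(v - 5)*(v - 3)*(v + 4)*(v^2 - 7*v + 10) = v*(v - 5)*(v - 3)*(v - 2)*(v + 4)*(v - 5)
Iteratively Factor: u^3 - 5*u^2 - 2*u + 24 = (u - 3)*(u^2 - 2*u - 8) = (u - 3)*(u + 2)*(u - 4)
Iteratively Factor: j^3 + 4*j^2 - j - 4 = (j - 1)*(j^2 + 5*j + 4) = (j - 1)*(j + 1)*(j + 4)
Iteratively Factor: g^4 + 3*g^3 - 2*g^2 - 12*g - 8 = (g + 1)*(g^3 + 2*g^2 - 4*g - 8) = (g + 1)*(g + 2)*(g^2 - 4) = (g + 1)*(g + 2)^2*(g - 2)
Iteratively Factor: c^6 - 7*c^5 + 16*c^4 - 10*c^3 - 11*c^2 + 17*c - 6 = (c + 1)*(c^5 - 8*c^4 + 24*c^3 - 34*c^2 + 23*c - 6) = (c - 1)*(c + 1)*(c^4 - 7*c^3 + 17*c^2 - 17*c + 6) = (c - 3)*(c - 1)*(c + 1)*(c^3 - 4*c^2 + 5*c - 2) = (c - 3)*(c - 1)^2*(c + 1)*(c^2 - 3*c + 2) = (c - 3)*(c - 2)*(c - 1)^2*(c + 1)*(c - 1)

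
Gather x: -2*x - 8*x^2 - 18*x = -8*x^2 - 20*x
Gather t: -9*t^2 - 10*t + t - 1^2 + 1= -9*t^2 - 9*t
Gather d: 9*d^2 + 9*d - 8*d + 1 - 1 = 9*d^2 + d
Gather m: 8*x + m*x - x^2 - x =m*x - x^2 + 7*x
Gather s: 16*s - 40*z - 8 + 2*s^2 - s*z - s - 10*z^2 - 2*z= 2*s^2 + s*(15 - z) - 10*z^2 - 42*z - 8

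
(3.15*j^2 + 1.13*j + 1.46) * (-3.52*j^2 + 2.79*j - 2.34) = -11.088*j^4 + 4.8109*j^3 - 9.3575*j^2 + 1.4292*j - 3.4164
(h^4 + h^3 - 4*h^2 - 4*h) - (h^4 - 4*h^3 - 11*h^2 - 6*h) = 5*h^3 + 7*h^2 + 2*h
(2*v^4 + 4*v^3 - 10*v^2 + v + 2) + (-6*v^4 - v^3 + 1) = -4*v^4 + 3*v^3 - 10*v^2 + v + 3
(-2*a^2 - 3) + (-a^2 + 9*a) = -3*a^2 + 9*a - 3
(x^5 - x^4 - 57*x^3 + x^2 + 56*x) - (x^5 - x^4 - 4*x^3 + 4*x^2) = -53*x^3 - 3*x^2 + 56*x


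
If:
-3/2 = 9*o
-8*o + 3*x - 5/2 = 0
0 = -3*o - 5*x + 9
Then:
No Solution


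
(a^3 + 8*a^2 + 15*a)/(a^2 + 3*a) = a + 5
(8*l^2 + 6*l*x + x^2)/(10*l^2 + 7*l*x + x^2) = (4*l + x)/(5*l + x)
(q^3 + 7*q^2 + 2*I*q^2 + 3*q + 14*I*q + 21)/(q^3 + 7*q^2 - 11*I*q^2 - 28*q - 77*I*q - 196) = (q^2 + 2*I*q + 3)/(q^2 - 11*I*q - 28)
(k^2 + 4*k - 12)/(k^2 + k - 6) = (k + 6)/(k + 3)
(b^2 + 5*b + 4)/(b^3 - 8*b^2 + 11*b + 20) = (b + 4)/(b^2 - 9*b + 20)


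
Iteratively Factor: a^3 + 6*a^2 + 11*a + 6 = (a + 2)*(a^2 + 4*a + 3) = (a + 1)*(a + 2)*(a + 3)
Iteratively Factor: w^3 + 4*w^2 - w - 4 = (w - 1)*(w^2 + 5*w + 4) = (w - 1)*(w + 1)*(w + 4)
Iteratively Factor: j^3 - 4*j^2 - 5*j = (j)*(j^2 - 4*j - 5) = j*(j - 5)*(j + 1)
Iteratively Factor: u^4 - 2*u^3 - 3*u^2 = (u)*(u^3 - 2*u^2 - 3*u) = u*(u + 1)*(u^2 - 3*u) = u^2*(u + 1)*(u - 3)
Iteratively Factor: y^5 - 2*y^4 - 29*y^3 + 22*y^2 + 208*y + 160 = (y - 5)*(y^4 + 3*y^3 - 14*y^2 - 48*y - 32) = (y - 5)*(y + 4)*(y^3 - y^2 - 10*y - 8) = (y - 5)*(y - 4)*(y + 4)*(y^2 + 3*y + 2) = (y - 5)*(y - 4)*(y + 1)*(y + 4)*(y + 2)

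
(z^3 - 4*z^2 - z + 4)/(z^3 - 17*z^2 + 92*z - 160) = (z^2 - 1)/(z^2 - 13*z + 40)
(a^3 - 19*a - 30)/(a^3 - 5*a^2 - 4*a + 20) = (a + 3)/(a - 2)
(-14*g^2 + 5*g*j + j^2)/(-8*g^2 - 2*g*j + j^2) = (14*g^2 - 5*g*j - j^2)/(8*g^2 + 2*g*j - j^2)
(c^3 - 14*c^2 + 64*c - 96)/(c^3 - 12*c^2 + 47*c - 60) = (c^2 - 10*c + 24)/(c^2 - 8*c + 15)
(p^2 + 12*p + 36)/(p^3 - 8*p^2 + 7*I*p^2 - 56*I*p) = (p^2 + 12*p + 36)/(p*(p^2 + p*(-8 + 7*I) - 56*I))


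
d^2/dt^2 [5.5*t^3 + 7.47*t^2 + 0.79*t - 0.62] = 33.0*t + 14.94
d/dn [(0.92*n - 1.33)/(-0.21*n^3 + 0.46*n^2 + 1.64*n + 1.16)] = (0.3864*n^3 - 1.2611*n^2 + 1.2236*n + 3.2484)/(0.0441*n^6 - 0.1932*n^5 - 0.4772*n^4 + 1.0216*n^3 + 3.7568*n^2 + 3.8048*n + 1.3456)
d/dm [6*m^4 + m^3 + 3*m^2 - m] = 24*m^3 + 3*m^2 + 6*m - 1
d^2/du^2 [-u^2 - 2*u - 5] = -2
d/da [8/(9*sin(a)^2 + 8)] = -288*sin(2*a)/(9*cos(2*a) - 25)^2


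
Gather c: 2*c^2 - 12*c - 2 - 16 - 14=2*c^2 - 12*c - 32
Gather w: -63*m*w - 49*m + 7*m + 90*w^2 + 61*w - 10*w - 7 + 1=-42*m + 90*w^2 + w*(51 - 63*m) - 6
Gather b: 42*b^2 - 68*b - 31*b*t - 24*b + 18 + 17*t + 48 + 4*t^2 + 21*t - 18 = 42*b^2 + b*(-31*t - 92) + 4*t^2 + 38*t + 48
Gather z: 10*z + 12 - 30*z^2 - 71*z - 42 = -30*z^2 - 61*z - 30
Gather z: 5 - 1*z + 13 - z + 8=26 - 2*z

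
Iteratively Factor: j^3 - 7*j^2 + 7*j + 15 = (j + 1)*(j^2 - 8*j + 15) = (j - 3)*(j + 1)*(j - 5)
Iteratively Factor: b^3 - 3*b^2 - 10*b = (b)*(b^2 - 3*b - 10) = b*(b + 2)*(b - 5)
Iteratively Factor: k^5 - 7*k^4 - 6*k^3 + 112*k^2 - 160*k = (k)*(k^4 - 7*k^3 - 6*k^2 + 112*k - 160) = k*(k - 4)*(k^3 - 3*k^2 - 18*k + 40) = k*(k - 4)*(k - 2)*(k^2 - k - 20) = k*(k - 4)*(k - 2)*(k + 4)*(k - 5)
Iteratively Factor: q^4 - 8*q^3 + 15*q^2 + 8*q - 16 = (q - 4)*(q^3 - 4*q^2 - q + 4) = (q - 4)*(q - 1)*(q^2 - 3*q - 4) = (q - 4)*(q - 1)*(q + 1)*(q - 4)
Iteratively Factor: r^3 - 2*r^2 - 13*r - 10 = (r + 1)*(r^2 - 3*r - 10) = (r + 1)*(r + 2)*(r - 5)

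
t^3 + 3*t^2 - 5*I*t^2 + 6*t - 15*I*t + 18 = (t + 3)*(t - 6*I)*(t + I)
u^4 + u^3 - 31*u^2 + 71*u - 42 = (u - 3)*(u - 2)*(u - 1)*(u + 7)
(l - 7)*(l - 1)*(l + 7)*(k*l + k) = k*l^4 - 50*k*l^2 + 49*k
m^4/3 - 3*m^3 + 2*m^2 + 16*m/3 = m*(m/3 + 1/3)*(m - 8)*(m - 2)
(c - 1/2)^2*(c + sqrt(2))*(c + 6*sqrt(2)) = c^4 - c^3 + 7*sqrt(2)*c^3 - 7*sqrt(2)*c^2 + 49*c^2/4 - 12*c + 7*sqrt(2)*c/4 + 3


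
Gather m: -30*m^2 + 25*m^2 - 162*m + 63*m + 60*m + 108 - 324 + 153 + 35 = -5*m^2 - 39*m - 28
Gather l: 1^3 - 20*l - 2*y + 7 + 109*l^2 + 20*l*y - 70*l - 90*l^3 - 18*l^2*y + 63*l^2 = -90*l^3 + l^2*(172 - 18*y) + l*(20*y - 90) - 2*y + 8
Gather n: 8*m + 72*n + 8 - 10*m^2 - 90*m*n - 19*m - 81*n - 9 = -10*m^2 - 11*m + n*(-90*m - 9) - 1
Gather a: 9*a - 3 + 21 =9*a + 18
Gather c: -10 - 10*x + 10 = -10*x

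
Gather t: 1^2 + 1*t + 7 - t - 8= 0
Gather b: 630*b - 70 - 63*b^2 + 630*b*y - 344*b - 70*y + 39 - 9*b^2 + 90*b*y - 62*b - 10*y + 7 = -72*b^2 + b*(720*y + 224) - 80*y - 24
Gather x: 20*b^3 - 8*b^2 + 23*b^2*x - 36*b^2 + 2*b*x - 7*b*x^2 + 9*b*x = 20*b^3 - 44*b^2 - 7*b*x^2 + x*(23*b^2 + 11*b)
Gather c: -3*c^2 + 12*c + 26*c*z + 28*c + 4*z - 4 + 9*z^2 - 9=-3*c^2 + c*(26*z + 40) + 9*z^2 + 4*z - 13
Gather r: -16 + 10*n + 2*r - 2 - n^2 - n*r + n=-n^2 + 11*n + r*(2 - n) - 18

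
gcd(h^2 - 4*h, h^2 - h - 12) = h - 4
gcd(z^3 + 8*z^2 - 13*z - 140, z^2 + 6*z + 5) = z + 5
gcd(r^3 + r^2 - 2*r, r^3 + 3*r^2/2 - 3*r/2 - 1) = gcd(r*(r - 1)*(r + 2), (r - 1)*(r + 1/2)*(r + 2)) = r^2 + r - 2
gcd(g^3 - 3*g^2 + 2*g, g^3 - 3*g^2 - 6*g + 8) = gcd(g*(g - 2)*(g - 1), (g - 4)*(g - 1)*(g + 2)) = g - 1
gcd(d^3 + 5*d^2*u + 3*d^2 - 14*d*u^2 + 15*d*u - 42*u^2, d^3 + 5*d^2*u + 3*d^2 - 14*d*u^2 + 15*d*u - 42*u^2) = -d^3 - 5*d^2*u - 3*d^2 + 14*d*u^2 - 15*d*u + 42*u^2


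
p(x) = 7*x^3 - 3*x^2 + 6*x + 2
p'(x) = 21*x^2 - 6*x + 6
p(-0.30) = -0.26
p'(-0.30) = 9.69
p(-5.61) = -1361.99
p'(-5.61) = 700.57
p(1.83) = 45.83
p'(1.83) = 65.35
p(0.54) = 5.47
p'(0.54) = 8.88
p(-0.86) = -9.83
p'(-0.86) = 26.69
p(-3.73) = -425.38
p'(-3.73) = 320.55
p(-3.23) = -284.57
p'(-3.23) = 244.47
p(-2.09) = -87.55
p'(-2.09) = 110.27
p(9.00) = 4916.00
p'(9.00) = 1653.00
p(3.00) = 182.00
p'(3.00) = 177.00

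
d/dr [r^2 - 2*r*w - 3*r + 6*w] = 2*r - 2*w - 3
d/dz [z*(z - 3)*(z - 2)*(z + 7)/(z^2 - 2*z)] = 2*z + 4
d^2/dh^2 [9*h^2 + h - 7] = 18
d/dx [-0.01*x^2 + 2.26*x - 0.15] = 2.26 - 0.02*x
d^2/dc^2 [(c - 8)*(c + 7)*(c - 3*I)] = 6*c - 2 - 6*I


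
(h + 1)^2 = h^2 + 2*h + 1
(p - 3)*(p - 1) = p^2 - 4*p + 3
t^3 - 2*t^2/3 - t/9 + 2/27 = (t - 2/3)*(t - 1/3)*(t + 1/3)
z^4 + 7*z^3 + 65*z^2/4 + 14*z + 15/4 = (z + 1/2)*(z + 1)*(z + 5/2)*(z + 3)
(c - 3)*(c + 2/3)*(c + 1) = c^3 - 4*c^2/3 - 13*c/3 - 2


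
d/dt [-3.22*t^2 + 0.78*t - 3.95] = 0.78 - 6.44*t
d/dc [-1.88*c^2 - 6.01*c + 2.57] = -3.76*c - 6.01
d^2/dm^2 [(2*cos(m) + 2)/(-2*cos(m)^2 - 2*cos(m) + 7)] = 2*(36*sin(m)^4*cos(m) + 12*sin(m)^4 - 74*sin(m)^2 + 19*cos(m) + 30*cos(3*m) - 2*cos(5*m) - 2)/(-2*sin(m)^2 + 2*cos(m) - 5)^3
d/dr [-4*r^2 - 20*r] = -8*r - 20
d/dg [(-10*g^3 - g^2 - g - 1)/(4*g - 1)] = (-80*g^3 + 26*g^2 + 2*g + 5)/(16*g^2 - 8*g + 1)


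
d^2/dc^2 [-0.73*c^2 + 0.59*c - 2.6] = -1.46000000000000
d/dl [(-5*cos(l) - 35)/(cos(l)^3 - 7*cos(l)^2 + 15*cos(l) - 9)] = 10*(sin(l)^2 - 10*cos(l) + 18)*sin(l)/((cos(l) - 3)^3*(cos(l) - 1)^2)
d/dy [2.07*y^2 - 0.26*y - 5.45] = 4.14*y - 0.26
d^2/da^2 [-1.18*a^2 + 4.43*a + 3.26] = -2.36000000000000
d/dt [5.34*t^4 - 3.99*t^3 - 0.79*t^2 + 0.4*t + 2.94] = 21.36*t^3 - 11.97*t^2 - 1.58*t + 0.4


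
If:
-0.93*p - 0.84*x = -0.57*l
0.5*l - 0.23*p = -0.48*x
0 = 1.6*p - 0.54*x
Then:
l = 0.00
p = 0.00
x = 0.00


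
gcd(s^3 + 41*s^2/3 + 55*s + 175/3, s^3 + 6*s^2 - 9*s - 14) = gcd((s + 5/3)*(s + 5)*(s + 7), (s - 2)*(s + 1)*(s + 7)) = s + 7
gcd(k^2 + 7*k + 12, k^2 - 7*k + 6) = 1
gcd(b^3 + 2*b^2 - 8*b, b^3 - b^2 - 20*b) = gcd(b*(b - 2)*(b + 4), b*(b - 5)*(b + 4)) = b^2 + 4*b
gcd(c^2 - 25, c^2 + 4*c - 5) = c + 5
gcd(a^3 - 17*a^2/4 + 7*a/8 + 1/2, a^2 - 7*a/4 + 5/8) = a - 1/2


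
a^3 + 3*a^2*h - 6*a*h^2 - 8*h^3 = (a - 2*h)*(a + h)*(a + 4*h)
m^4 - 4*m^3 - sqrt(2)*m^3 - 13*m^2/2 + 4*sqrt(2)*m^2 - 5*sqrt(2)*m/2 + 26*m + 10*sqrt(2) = (m - 4)*(m - 5*sqrt(2)/2)*(m + sqrt(2)/2)*(m + sqrt(2))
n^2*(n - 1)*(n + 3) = n^4 + 2*n^3 - 3*n^2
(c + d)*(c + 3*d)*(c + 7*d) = c^3 + 11*c^2*d + 31*c*d^2 + 21*d^3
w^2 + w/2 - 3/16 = (w - 1/4)*(w + 3/4)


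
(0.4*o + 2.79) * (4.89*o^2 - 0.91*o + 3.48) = 1.956*o^3 + 13.2791*o^2 - 1.1469*o + 9.7092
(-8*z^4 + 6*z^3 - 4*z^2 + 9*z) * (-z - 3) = 8*z^5 + 18*z^4 - 14*z^3 + 3*z^2 - 27*z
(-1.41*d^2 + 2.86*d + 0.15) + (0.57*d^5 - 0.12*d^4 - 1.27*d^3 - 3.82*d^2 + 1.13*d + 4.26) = 0.57*d^5 - 0.12*d^4 - 1.27*d^3 - 5.23*d^2 + 3.99*d + 4.41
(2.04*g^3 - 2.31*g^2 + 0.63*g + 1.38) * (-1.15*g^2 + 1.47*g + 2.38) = -2.346*g^5 + 5.6553*g^4 + 0.735*g^3 - 6.1587*g^2 + 3.528*g + 3.2844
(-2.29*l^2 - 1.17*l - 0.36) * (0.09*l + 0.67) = -0.2061*l^3 - 1.6396*l^2 - 0.8163*l - 0.2412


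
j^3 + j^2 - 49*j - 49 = (j - 7)*(j + 1)*(j + 7)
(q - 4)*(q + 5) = q^2 + q - 20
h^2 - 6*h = h*(h - 6)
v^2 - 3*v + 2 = (v - 2)*(v - 1)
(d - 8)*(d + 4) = d^2 - 4*d - 32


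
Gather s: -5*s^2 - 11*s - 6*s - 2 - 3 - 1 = -5*s^2 - 17*s - 6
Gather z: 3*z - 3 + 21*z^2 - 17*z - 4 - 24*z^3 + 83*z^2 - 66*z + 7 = -24*z^3 + 104*z^2 - 80*z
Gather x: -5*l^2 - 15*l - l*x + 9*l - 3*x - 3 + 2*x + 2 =-5*l^2 - 6*l + x*(-l - 1) - 1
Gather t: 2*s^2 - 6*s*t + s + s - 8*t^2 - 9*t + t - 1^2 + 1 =2*s^2 + 2*s - 8*t^2 + t*(-6*s - 8)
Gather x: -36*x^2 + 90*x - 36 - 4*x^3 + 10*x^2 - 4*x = -4*x^3 - 26*x^2 + 86*x - 36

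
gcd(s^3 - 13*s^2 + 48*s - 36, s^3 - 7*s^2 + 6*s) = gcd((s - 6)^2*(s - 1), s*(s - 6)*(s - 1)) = s^2 - 7*s + 6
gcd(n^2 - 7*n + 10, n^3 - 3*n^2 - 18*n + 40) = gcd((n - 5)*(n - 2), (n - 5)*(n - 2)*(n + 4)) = n^2 - 7*n + 10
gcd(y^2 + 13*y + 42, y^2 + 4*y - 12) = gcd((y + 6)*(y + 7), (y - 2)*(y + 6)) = y + 6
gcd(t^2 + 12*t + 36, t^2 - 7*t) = 1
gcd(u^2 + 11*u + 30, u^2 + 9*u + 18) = u + 6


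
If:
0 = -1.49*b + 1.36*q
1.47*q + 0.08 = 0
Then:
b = -0.05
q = -0.05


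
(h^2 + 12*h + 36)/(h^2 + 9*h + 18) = (h + 6)/(h + 3)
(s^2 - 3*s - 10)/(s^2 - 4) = (s - 5)/(s - 2)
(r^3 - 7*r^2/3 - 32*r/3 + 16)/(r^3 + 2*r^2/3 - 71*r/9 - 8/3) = 3*(3*r^2 - 16*r + 16)/(9*r^2 - 21*r - 8)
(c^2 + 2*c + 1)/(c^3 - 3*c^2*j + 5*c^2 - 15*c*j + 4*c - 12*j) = (c + 1)/(c^2 - 3*c*j + 4*c - 12*j)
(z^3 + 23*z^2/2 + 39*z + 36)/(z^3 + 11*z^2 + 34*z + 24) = (z + 3/2)/(z + 1)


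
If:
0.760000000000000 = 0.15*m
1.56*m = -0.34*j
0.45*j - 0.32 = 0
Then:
No Solution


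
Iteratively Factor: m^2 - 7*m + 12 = (m - 3)*(m - 4)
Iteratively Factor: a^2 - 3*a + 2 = (a - 1)*(a - 2)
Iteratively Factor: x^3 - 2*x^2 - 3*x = (x - 3)*(x^2 + x) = x*(x - 3)*(x + 1)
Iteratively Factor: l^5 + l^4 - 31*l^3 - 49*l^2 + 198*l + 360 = (l - 5)*(l^4 + 6*l^3 - l^2 - 54*l - 72) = (l - 5)*(l + 2)*(l^3 + 4*l^2 - 9*l - 36) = (l - 5)*(l + 2)*(l + 4)*(l^2 - 9) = (l - 5)*(l - 3)*(l + 2)*(l + 4)*(l + 3)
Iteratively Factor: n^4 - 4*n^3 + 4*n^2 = (n - 2)*(n^3 - 2*n^2) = n*(n - 2)*(n^2 - 2*n) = n^2*(n - 2)*(n - 2)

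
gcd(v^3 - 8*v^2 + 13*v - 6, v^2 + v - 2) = v - 1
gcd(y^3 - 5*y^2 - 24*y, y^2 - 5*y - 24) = y^2 - 5*y - 24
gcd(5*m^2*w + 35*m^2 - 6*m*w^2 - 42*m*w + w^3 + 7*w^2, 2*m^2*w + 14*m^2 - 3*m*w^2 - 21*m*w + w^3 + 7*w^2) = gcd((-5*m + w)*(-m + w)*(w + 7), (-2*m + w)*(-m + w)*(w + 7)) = -m*w - 7*m + w^2 + 7*w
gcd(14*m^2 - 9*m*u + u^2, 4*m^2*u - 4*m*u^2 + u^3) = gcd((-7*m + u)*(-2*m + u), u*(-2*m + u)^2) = -2*m + u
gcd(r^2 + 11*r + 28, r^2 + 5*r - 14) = r + 7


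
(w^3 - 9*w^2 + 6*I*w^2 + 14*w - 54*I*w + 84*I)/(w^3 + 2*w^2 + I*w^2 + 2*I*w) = (w^3 + w^2*(-9 + 6*I) + 2*w*(7 - 27*I) + 84*I)/(w*(w^2 + w*(2 + I) + 2*I))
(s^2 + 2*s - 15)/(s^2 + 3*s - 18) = (s + 5)/(s + 6)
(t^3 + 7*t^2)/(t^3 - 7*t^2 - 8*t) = t*(t + 7)/(t^2 - 7*t - 8)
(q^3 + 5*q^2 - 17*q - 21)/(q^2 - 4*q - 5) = (q^2 + 4*q - 21)/(q - 5)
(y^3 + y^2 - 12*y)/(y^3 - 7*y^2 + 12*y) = (y + 4)/(y - 4)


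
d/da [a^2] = 2*a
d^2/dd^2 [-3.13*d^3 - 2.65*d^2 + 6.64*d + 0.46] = -18.78*d - 5.3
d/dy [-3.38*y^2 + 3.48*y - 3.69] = 3.48 - 6.76*y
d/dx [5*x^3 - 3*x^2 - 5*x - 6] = 15*x^2 - 6*x - 5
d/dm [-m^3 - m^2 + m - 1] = -3*m^2 - 2*m + 1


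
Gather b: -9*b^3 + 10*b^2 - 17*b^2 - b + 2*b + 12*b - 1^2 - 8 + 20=-9*b^3 - 7*b^2 + 13*b + 11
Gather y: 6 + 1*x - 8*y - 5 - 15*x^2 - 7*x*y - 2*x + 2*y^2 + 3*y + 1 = -15*x^2 - x + 2*y^2 + y*(-7*x - 5) + 2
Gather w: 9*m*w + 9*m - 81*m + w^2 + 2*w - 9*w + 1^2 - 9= -72*m + w^2 + w*(9*m - 7) - 8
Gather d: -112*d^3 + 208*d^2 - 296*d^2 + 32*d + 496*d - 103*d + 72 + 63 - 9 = -112*d^3 - 88*d^2 + 425*d + 126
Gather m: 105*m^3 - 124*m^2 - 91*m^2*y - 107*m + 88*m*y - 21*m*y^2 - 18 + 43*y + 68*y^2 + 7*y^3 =105*m^3 + m^2*(-91*y - 124) + m*(-21*y^2 + 88*y - 107) + 7*y^3 + 68*y^2 + 43*y - 18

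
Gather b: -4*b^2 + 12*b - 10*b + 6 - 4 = -4*b^2 + 2*b + 2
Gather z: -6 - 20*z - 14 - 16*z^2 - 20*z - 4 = -16*z^2 - 40*z - 24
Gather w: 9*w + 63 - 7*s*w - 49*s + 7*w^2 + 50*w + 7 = -49*s + 7*w^2 + w*(59 - 7*s) + 70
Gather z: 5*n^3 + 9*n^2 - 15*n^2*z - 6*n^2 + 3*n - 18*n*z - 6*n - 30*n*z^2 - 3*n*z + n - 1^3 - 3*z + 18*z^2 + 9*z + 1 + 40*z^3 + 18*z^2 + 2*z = 5*n^3 + 3*n^2 - 2*n + 40*z^3 + z^2*(36 - 30*n) + z*(-15*n^2 - 21*n + 8)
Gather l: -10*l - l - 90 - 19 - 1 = -11*l - 110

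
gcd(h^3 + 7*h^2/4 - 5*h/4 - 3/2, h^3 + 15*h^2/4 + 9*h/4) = h + 3/4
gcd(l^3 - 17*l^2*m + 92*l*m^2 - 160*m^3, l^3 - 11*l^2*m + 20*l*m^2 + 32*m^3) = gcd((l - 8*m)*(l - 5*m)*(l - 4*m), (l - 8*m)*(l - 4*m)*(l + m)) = l^2 - 12*l*m + 32*m^2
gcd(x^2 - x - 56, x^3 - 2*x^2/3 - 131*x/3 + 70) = x + 7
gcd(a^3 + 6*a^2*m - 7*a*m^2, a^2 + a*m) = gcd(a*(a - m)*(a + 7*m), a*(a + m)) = a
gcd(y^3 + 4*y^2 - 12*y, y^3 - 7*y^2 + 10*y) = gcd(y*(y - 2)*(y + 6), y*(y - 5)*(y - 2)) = y^2 - 2*y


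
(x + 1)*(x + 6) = x^2 + 7*x + 6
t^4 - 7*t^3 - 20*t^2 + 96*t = t*(t - 8)*(t - 3)*(t + 4)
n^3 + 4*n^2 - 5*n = n*(n - 1)*(n + 5)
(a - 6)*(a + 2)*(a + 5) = a^3 + a^2 - 32*a - 60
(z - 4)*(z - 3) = z^2 - 7*z + 12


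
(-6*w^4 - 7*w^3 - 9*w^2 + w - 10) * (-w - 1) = 6*w^5 + 13*w^4 + 16*w^3 + 8*w^2 + 9*w + 10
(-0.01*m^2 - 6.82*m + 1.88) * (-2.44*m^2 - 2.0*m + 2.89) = 0.0244*m^4 + 16.6608*m^3 + 9.0239*m^2 - 23.4698*m + 5.4332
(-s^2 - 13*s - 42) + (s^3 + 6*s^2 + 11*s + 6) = s^3 + 5*s^2 - 2*s - 36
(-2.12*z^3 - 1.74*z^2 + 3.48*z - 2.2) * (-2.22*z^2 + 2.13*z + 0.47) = 4.7064*z^5 - 0.6528*z^4 - 12.4282*z^3 + 11.4786*z^2 - 3.0504*z - 1.034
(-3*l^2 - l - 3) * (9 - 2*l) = 6*l^3 - 25*l^2 - 3*l - 27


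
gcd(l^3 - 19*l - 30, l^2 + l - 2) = l + 2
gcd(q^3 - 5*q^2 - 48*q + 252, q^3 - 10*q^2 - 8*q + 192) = q - 6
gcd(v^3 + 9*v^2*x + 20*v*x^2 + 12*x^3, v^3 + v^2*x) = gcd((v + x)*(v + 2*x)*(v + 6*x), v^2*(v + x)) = v + x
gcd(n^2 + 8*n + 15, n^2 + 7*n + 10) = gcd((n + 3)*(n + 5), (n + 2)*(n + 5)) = n + 5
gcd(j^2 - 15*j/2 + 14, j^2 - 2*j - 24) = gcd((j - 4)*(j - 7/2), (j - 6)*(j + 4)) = 1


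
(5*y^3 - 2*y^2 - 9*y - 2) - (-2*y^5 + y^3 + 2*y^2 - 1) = 2*y^5 + 4*y^3 - 4*y^2 - 9*y - 1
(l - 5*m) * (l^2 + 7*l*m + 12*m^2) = l^3 + 2*l^2*m - 23*l*m^2 - 60*m^3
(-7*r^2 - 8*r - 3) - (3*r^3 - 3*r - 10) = -3*r^3 - 7*r^2 - 5*r + 7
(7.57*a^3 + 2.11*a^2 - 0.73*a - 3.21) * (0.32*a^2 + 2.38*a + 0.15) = 2.4224*a^5 + 18.6918*a^4 + 5.9237*a^3 - 2.4481*a^2 - 7.7493*a - 0.4815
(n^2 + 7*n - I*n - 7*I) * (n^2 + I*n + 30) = n^4 + 7*n^3 + 31*n^2 + 217*n - 30*I*n - 210*I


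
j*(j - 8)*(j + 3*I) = j^3 - 8*j^2 + 3*I*j^2 - 24*I*j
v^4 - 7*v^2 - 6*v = v*(v - 3)*(v + 1)*(v + 2)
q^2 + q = q*(q + 1)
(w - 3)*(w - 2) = w^2 - 5*w + 6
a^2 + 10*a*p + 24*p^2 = (a + 4*p)*(a + 6*p)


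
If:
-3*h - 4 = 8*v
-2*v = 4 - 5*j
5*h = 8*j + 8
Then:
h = 64/31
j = 9/31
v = -79/62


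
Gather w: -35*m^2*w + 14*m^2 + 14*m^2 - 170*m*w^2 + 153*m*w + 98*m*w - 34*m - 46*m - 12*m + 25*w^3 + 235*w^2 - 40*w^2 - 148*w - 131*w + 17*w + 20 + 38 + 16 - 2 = 28*m^2 - 92*m + 25*w^3 + w^2*(195 - 170*m) + w*(-35*m^2 + 251*m - 262) + 72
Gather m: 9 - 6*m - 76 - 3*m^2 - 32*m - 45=-3*m^2 - 38*m - 112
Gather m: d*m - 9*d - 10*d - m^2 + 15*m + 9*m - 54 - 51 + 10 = -19*d - m^2 + m*(d + 24) - 95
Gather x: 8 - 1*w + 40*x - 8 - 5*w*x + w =x*(40 - 5*w)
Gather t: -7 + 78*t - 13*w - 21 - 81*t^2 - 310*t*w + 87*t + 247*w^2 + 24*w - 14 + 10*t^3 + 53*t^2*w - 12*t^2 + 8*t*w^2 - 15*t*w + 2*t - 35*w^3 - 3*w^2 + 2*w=10*t^3 + t^2*(53*w - 93) + t*(8*w^2 - 325*w + 167) - 35*w^3 + 244*w^2 + 13*w - 42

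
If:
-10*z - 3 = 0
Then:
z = -3/10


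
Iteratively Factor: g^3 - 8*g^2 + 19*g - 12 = (g - 4)*(g^2 - 4*g + 3) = (g - 4)*(g - 3)*(g - 1)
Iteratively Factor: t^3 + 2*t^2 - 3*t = (t)*(t^2 + 2*t - 3) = t*(t + 3)*(t - 1)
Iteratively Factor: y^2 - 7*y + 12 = (y - 4)*(y - 3)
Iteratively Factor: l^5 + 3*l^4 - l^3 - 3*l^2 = (l)*(l^4 + 3*l^3 - l^2 - 3*l) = l*(l - 1)*(l^3 + 4*l^2 + 3*l) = l*(l - 1)*(l + 3)*(l^2 + l) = l*(l - 1)*(l + 1)*(l + 3)*(l)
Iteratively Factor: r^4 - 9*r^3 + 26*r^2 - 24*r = (r - 4)*(r^3 - 5*r^2 + 6*r) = (r - 4)*(r - 2)*(r^2 - 3*r) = r*(r - 4)*(r - 2)*(r - 3)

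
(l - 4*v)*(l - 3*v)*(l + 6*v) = l^3 - l^2*v - 30*l*v^2 + 72*v^3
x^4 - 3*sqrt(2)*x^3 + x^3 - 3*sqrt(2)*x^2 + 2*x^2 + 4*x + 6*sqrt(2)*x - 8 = (x - 1)*(x + 2)*(x - 2*sqrt(2))*(x - sqrt(2))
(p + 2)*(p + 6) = p^2 + 8*p + 12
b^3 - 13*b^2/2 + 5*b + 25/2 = (b - 5)*(b - 5/2)*(b + 1)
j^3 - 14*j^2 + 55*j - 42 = (j - 7)*(j - 6)*(j - 1)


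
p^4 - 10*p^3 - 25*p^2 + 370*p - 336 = (p - 8)*(p - 7)*(p - 1)*(p + 6)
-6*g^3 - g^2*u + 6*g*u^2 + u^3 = (-g + u)*(g + u)*(6*g + u)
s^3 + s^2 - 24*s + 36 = (s - 3)*(s - 2)*(s + 6)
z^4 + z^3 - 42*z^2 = z^2*(z - 6)*(z + 7)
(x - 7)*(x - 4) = x^2 - 11*x + 28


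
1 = 1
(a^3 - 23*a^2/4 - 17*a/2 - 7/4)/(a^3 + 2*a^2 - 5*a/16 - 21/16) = 4*(4*a^2 - 27*a - 7)/(16*a^2 + 16*a - 21)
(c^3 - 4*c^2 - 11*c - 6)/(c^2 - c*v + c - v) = (-c^2 + 5*c + 6)/(-c + v)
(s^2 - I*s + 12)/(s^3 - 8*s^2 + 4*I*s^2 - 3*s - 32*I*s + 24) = (s - 4*I)/(s^2 + s*(-8 + I) - 8*I)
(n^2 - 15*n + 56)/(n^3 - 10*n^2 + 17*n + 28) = (n - 8)/(n^2 - 3*n - 4)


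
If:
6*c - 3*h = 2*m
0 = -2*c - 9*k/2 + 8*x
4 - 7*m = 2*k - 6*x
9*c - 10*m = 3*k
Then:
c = 556*x/571 + 360/571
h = 932*x/571 + 472/571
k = 768*x/571 - 160/571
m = 270*x/571 + 372/571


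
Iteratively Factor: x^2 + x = (x)*(x + 1)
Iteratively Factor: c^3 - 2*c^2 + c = (c - 1)*(c^2 - c) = (c - 1)^2*(c)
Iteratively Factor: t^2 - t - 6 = (t - 3)*(t + 2)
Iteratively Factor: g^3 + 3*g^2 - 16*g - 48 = (g + 4)*(g^2 - g - 12) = (g + 3)*(g + 4)*(g - 4)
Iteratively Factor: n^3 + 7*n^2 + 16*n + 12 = (n + 2)*(n^2 + 5*n + 6) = (n + 2)*(n + 3)*(n + 2)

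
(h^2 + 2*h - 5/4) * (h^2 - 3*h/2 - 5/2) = h^4 + h^3/2 - 27*h^2/4 - 25*h/8 + 25/8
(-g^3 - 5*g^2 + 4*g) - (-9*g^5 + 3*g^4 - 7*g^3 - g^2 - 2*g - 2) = 9*g^5 - 3*g^4 + 6*g^3 - 4*g^2 + 6*g + 2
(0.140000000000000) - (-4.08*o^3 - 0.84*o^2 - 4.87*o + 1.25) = 4.08*o^3 + 0.84*o^2 + 4.87*o - 1.11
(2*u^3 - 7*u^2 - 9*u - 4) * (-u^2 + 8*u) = -2*u^5 + 23*u^4 - 47*u^3 - 68*u^2 - 32*u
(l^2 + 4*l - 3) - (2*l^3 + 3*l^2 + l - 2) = -2*l^3 - 2*l^2 + 3*l - 1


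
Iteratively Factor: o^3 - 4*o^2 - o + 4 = (o + 1)*(o^2 - 5*o + 4) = (o - 4)*(o + 1)*(o - 1)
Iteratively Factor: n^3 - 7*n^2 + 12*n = (n - 4)*(n^2 - 3*n) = n*(n - 4)*(n - 3)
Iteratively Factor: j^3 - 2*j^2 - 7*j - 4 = (j + 1)*(j^2 - 3*j - 4) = (j - 4)*(j + 1)*(j + 1)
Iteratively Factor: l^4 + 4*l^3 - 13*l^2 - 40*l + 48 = (l - 3)*(l^3 + 7*l^2 + 8*l - 16) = (l - 3)*(l - 1)*(l^2 + 8*l + 16) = (l - 3)*(l - 1)*(l + 4)*(l + 4)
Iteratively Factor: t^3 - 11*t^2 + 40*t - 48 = (t - 4)*(t^2 - 7*t + 12) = (t - 4)*(t - 3)*(t - 4)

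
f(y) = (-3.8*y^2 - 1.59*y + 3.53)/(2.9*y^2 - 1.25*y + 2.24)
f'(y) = (1.25 - 5.8*y)*(-3.8*y^2 - 1.59*y + 3.53)/(2.9*y^2 - 1.25*y + 2.24)^2 + (-7.6*y - 1.59)/(2.9*y^2 - 1.25*y + 2.24)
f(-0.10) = 1.53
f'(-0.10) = 0.82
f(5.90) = -1.44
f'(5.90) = 0.01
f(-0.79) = 0.48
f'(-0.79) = 1.43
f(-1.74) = -0.39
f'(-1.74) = 0.54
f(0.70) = 0.20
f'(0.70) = -2.68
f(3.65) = -1.46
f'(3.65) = -0.01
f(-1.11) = 0.09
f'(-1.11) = 1.04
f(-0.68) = 0.64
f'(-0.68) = 1.56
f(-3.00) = -0.81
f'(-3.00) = 0.19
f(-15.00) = -1.23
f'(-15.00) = 0.01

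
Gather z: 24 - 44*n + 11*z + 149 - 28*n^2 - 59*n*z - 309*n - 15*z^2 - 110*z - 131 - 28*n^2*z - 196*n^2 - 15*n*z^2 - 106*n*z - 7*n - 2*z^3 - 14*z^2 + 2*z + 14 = -224*n^2 - 360*n - 2*z^3 + z^2*(-15*n - 29) + z*(-28*n^2 - 165*n - 97) + 56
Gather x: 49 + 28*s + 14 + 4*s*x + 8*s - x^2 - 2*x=36*s - x^2 + x*(4*s - 2) + 63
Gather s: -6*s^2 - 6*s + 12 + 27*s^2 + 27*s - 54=21*s^2 + 21*s - 42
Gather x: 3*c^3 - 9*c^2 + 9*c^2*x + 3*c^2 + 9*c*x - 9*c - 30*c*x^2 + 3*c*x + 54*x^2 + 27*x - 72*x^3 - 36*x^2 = 3*c^3 - 6*c^2 - 9*c - 72*x^3 + x^2*(18 - 30*c) + x*(9*c^2 + 12*c + 27)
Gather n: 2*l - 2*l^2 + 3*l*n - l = -2*l^2 + 3*l*n + l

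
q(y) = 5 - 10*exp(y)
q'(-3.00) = -0.50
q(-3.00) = 4.50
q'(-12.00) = 0.00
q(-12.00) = 5.00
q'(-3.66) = -0.26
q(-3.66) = 4.74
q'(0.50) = -16.49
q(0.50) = -11.49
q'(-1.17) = -3.10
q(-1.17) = 1.90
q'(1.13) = -30.96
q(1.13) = -25.96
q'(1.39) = -40.15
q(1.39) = -35.15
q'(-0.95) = -3.87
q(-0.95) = 1.13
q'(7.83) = -25149.29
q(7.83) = -25144.29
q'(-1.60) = -2.02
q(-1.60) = 2.98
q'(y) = -10*exp(y)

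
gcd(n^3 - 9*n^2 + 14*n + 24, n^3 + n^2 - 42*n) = n - 6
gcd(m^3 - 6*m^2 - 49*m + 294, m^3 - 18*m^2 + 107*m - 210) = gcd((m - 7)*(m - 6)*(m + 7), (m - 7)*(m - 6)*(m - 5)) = m^2 - 13*m + 42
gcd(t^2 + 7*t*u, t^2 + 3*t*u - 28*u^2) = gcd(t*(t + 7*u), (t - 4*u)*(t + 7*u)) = t + 7*u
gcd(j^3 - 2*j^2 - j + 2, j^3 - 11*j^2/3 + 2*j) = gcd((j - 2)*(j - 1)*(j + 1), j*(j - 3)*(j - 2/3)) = 1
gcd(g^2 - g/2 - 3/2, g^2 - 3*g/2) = g - 3/2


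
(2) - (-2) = 4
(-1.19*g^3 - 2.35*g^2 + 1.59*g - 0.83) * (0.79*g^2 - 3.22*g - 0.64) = -0.9401*g^5 + 1.9753*g^4 + 9.5847*g^3 - 4.2715*g^2 + 1.655*g + 0.5312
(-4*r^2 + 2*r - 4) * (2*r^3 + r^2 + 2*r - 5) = -8*r^5 - 14*r^3 + 20*r^2 - 18*r + 20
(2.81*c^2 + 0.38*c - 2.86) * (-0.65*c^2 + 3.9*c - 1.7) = -1.8265*c^4 + 10.712*c^3 - 1.436*c^2 - 11.8*c + 4.862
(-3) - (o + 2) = -o - 5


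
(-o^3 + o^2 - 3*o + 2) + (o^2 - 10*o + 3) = -o^3 + 2*o^2 - 13*o + 5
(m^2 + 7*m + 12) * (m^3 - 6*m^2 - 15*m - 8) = m^5 + m^4 - 45*m^3 - 185*m^2 - 236*m - 96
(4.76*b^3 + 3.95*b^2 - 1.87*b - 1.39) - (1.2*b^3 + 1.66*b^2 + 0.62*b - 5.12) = 3.56*b^3 + 2.29*b^2 - 2.49*b + 3.73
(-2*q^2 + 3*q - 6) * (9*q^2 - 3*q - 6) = -18*q^4 + 33*q^3 - 51*q^2 + 36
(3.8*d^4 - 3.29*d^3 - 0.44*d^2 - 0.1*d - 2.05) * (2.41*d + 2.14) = 9.158*d^5 + 0.203099999999999*d^4 - 8.101*d^3 - 1.1826*d^2 - 5.1545*d - 4.387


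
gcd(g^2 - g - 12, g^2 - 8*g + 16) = g - 4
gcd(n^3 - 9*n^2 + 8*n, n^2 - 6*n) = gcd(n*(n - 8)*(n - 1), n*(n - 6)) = n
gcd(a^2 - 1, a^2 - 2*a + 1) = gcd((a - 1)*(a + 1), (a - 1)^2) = a - 1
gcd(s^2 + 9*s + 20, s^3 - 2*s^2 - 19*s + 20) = s + 4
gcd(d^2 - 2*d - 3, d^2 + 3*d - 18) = d - 3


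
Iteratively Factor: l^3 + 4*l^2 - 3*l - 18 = (l + 3)*(l^2 + l - 6) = (l - 2)*(l + 3)*(l + 3)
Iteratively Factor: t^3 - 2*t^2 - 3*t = (t)*(t^2 - 2*t - 3) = t*(t + 1)*(t - 3)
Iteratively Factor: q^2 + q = (q + 1)*(q)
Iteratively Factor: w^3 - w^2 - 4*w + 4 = (w + 2)*(w^2 - 3*w + 2) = (w - 1)*(w + 2)*(w - 2)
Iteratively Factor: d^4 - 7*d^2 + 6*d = (d - 2)*(d^3 + 2*d^2 - 3*d) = (d - 2)*(d + 3)*(d^2 - d) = d*(d - 2)*(d + 3)*(d - 1)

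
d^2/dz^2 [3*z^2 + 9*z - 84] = 6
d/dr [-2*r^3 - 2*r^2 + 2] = 2*r*(-3*r - 2)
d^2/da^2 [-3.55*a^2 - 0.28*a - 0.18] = -7.10000000000000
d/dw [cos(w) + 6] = -sin(w)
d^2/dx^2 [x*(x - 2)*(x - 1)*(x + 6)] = 12*x^2 + 18*x - 32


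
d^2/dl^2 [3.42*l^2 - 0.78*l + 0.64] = 6.84000000000000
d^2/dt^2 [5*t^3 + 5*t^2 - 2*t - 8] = 30*t + 10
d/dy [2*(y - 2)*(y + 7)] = 4*y + 10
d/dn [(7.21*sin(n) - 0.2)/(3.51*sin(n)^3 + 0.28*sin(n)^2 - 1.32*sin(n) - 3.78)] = (-50.6142*sin(n)^3 + 0.0871999999999997*sin(n)^2 + 0.112*sin(n) - 27.5178)*cos(n)/(12.3201*sin(n)^6 + 1.9656*sin(n)^5 - 9.188*sin(n)^4 - 27.2748*sin(n)^3 - 0.3744*sin(n)^2 + 9.9792*sin(n) + 14.2884)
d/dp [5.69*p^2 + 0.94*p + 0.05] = 11.38*p + 0.94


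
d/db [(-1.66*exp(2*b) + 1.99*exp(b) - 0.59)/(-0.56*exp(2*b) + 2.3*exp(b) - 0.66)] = (-2.7036*exp(2*b) + 1.5304*exp(b) + 0.0435999999999996)*exp(b)/(0.3136*exp(4*b) - 2.576*exp(3*b) + 6.0292*exp(2*b) - 3.036*exp(b) + 0.4356)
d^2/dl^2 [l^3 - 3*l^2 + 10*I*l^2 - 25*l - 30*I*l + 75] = 6*l - 6 + 20*I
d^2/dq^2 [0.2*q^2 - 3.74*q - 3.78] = 0.400000000000000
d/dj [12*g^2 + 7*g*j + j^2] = 7*g + 2*j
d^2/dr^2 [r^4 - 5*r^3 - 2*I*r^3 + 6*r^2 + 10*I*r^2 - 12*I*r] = 12*r^2 + r*(-30 - 12*I) + 12 + 20*I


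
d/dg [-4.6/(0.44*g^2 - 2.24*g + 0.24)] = (4.048*g - 10.304)/(0.44*g^2 - 2.24*g + 0.24)^2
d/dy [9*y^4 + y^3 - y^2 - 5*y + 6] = 36*y^3 + 3*y^2 - 2*y - 5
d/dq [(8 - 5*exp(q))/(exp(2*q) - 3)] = (5*exp(2*q) - 16*exp(q) + 15)*exp(q)/(exp(4*q) - 6*exp(2*q) + 9)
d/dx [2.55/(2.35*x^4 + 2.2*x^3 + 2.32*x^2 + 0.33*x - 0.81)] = (-23.97*x^3 - 16.83*x^2 - 11.832*x - 0.8415)/(2.35*x^4 + 2.2*x^3 + 2.32*x^2 + 0.33*x - 0.81)^2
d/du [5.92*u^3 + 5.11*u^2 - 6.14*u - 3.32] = 17.76*u^2 + 10.22*u - 6.14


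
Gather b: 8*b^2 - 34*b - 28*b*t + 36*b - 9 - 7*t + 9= 8*b^2 + b*(2 - 28*t) - 7*t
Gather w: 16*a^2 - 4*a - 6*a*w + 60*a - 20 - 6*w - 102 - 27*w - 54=16*a^2 + 56*a + w*(-6*a - 33) - 176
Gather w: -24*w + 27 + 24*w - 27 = 0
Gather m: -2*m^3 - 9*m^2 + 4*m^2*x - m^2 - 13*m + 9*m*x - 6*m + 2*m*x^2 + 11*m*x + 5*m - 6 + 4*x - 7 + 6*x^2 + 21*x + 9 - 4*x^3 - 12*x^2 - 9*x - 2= -2*m^3 + m^2*(4*x - 10) + m*(2*x^2 + 20*x - 14) - 4*x^3 - 6*x^2 + 16*x - 6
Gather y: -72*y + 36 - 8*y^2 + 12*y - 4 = -8*y^2 - 60*y + 32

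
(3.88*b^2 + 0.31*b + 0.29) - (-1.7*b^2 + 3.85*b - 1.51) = 5.58*b^2 - 3.54*b + 1.8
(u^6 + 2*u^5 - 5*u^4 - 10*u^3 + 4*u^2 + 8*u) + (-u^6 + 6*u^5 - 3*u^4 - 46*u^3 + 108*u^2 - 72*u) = 8*u^5 - 8*u^4 - 56*u^3 + 112*u^2 - 64*u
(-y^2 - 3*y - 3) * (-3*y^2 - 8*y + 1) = 3*y^4 + 17*y^3 + 32*y^2 + 21*y - 3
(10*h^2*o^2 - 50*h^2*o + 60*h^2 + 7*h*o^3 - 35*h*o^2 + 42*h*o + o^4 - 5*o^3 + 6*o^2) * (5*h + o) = 50*h^3*o^2 - 250*h^3*o + 300*h^3 + 45*h^2*o^3 - 225*h^2*o^2 + 270*h^2*o + 12*h*o^4 - 60*h*o^3 + 72*h*o^2 + o^5 - 5*o^4 + 6*o^3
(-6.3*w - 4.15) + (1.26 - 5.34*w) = -11.64*w - 2.89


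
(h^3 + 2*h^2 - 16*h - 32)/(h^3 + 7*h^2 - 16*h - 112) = (h + 2)/(h + 7)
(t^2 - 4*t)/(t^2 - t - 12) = t/(t + 3)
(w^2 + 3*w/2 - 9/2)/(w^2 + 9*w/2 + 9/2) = (2*w - 3)/(2*w + 3)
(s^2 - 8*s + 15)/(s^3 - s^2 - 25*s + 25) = (s - 3)/(s^2 + 4*s - 5)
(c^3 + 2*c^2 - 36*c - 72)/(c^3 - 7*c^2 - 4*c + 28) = (c^2 - 36)/(c^2 - 9*c + 14)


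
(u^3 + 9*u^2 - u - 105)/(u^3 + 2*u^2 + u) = (u^3 + 9*u^2 - u - 105)/(u*(u^2 + 2*u + 1))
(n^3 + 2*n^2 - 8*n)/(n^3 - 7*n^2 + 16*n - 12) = n*(n + 4)/(n^2 - 5*n + 6)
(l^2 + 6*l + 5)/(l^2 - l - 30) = (l + 1)/(l - 6)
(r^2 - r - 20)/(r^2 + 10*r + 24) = (r - 5)/(r + 6)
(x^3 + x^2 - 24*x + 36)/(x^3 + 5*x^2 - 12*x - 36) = (x - 2)/(x + 2)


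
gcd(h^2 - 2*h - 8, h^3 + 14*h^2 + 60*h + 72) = h + 2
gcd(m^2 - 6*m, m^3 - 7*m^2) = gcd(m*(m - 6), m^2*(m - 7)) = m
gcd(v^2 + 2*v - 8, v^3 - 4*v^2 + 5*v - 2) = v - 2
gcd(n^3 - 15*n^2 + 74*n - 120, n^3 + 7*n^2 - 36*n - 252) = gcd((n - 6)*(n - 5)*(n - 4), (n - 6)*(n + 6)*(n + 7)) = n - 6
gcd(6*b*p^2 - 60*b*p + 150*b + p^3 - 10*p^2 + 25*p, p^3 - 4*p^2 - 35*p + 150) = p^2 - 10*p + 25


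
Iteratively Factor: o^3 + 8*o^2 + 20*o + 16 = (o + 2)*(o^2 + 6*o + 8) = (o + 2)^2*(o + 4)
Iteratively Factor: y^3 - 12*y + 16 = (y - 2)*(y^2 + 2*y - 8) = (y - 2)^2*(y + 4)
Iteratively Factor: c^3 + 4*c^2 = (c)*(c^2 + 4*c) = c*(c + 4)*(c)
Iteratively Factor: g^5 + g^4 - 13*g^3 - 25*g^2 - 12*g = (g)*(g^4 + g^3 - 13*g^2 - 25*g - 12) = g*(g + 1)*(g^3 - 13*g - 12) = g*(g - 4)*(g + 1)*(g^2 + 4*g + 3) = g*(g - 4)*(g + 1)*(g + 3)*(g + 1)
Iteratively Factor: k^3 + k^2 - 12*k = (k)*(k^2 + k - 12) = k*(k + 4)*(k - 3)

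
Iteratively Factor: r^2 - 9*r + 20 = (r - 4)*(r - 5)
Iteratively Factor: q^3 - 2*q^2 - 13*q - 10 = (q + 1)*(q^2 - 3*q - 10) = (q + 1)*(q + 2)*(q - 5)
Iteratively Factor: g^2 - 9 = (g - 3)*(g + 3)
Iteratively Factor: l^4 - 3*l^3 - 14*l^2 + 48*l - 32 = (l + 4)*(l^3 - 7*l^2 + 14*l - 8) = (l - 1)*(l + 4)*(l^2 - 6*l + 8) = (l - 4)*(l - 1)*(l + 4)*(l - 2)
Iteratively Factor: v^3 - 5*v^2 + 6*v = (v)*(v^2 - 5*v + 6) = v*(v - 3)*(v - 2)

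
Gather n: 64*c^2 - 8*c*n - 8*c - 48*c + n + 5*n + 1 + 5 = 64*c^2 - 56*c + n*(6 - 8*c) + 6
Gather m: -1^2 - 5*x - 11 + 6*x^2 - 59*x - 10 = 6*x^2 - 64*x - 22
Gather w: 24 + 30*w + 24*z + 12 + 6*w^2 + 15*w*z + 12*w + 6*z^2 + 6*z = 6*w^2 + w*(15*z + 42) + 6*z^2 + 30*z + 36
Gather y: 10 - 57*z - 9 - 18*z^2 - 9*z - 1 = -18*z^2 - 66*z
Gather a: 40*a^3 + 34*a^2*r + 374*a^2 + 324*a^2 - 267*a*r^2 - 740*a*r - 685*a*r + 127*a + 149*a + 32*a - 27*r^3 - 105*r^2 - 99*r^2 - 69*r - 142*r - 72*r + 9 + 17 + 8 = 40*a^3 + a^2*(34*r + 698) + a*(-267*r^2 - 1425*r + 308) - 27*r^3 - 204*r^2 - 283*r + 34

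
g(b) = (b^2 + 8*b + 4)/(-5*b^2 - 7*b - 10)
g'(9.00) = 0.01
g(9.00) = -0.33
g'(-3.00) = 0.16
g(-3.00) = 0.32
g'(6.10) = 0.02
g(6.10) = -0.38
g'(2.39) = 0.06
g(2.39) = -0.52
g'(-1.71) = 0.06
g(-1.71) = 0.53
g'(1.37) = 0.04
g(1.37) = -0.58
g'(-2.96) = 0.16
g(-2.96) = 0.33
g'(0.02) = -0.50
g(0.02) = -0.41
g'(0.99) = 0.00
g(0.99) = -0.59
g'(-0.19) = -0.70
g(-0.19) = -0.28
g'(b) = (2*b + 8)/(-5*b^2 - 7*b - 10) + (10*b + 7)*(b^2 + 8*b + 4)/(-5*b^2 - 7*b - 10)^2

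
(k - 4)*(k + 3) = k^2 - k - 12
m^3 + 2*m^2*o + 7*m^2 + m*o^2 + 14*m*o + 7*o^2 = (m + 7)*(m + o)^2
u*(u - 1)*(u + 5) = u^3 + 4*u^2 - 5*u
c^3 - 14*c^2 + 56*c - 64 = (c - 8)*(c - 4)*(c - 2)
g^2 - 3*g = g*(g - 3)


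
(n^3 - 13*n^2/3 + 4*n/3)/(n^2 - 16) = n*(3*n - 1)/(3*(n + 4))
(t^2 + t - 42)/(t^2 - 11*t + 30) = (t + 7)/(t - 5)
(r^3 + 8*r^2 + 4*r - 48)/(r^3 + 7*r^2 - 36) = (r + 4)/(r + 3)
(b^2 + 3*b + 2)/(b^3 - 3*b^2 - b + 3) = (b + 2)/(b^2 - 4*b + 3)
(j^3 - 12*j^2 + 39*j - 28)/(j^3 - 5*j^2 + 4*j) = (j - 7)/j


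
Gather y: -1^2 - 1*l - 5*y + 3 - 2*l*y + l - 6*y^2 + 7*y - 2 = -6*y^2 + y*(2 - 2*l)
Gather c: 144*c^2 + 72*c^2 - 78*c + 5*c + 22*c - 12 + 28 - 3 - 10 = 216*c^2 - 51*c + 3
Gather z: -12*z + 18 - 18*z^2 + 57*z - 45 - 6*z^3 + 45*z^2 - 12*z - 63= -6*z^3 + 27*z^2 + 33*z - 90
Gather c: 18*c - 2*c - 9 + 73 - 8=16*c + 56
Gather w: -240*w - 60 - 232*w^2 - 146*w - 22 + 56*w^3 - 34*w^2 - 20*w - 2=56*w^3 - 266*w^2 - 406*w - 84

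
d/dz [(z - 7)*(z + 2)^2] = 3*(z - 4)*(z + 2)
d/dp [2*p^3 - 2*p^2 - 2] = 2*p*(3*p - 2)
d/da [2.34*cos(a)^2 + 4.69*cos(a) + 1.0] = -(4.68*cos(a) + 4.69)*sin(a)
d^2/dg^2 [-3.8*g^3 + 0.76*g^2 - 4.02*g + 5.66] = 1.52 - 22.8*g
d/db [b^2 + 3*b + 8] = 2*b + 3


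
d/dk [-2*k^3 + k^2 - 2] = 2*k*(1 - 3*k)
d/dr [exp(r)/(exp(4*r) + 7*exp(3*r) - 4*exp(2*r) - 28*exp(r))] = (-3*exp(2*r) - 14*exp(r) + 4)*exp(r)/(exp(3*r) + 7*exp(2*r) - 4*exp(r) - 28)^2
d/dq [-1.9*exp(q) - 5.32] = -1.9*exp(q)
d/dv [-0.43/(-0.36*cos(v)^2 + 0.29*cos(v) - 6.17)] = (0.3096*cos(v) - 0.1247)*sin(v)/(0.36*cos(v)^2 - 0.29*cos(v) + 6.17)^2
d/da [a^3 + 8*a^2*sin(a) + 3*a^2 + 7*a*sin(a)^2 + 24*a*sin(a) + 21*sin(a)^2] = 8*a^2*cos(a) + 3*a^2 + 16*a*sin(a) + 7*a*sin(2*a) + 24*a*cos(a) + 6*a + 7*sin(a)^2 + 24*sin(a) + 21*sin(2*a)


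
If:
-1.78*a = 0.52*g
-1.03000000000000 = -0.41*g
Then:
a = -0.73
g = 2.51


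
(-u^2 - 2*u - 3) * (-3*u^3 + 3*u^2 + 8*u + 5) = 3*u^5 + 3*u^4 - 5*u^3 - 30*u^2 - 34*u - 15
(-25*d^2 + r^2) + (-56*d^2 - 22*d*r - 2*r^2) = -81*d^2 - 22*d*r - r^2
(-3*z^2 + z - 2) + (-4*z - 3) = -3*z^2 - 3*z - 5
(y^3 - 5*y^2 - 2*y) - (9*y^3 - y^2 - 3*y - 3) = -8*y^3 - 4*y^2 + y + 3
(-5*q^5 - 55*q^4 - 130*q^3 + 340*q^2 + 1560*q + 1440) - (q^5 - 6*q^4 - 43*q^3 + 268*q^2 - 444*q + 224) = -6*q^5 - 49*q^4 - 87*q^3 + 72*q^2 + 2004*q + 1216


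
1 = 1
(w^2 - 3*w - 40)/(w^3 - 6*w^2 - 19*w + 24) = (w + 5)/(w^2 + 2*w - 3)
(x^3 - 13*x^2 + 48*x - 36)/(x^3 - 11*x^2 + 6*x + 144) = (x^2 - 7*x + 6)/(x^2 - 5*x - 24)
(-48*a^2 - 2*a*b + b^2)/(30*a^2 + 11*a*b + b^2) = (-8*a + b)/(5*a + b)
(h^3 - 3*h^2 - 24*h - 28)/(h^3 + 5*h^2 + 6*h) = (h^2 - 5*h - 14)/(h*(h + 3))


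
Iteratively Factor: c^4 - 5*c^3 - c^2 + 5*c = (c - 5)*(c^3 - c) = (c - 5)*(c + 1)*(c^2 - c) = (c - 5)*(c - 1)*(c + 1)*(c)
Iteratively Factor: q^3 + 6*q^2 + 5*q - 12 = (q + 3)*(q^2 + 3*q - 4) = (q - 1)*(q + 3)*(q + 4)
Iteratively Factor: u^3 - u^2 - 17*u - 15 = (u - 5)*(u^2 + 4*u + 3) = (u - 5)*(u + 3)*(u + 1)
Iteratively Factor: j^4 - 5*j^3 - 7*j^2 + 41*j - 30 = (j - 1)*(j^3 - 4*j^2 - 11*j + 30) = (j - 2)*(j - 1)*(j^2 - 2*j - 15) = (j - 2)*(j - 1)*(j + 3)*(j - 5)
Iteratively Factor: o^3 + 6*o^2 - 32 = (o - 2)*(o^2 + 8*o + 16) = (o - 2)*(o + 4)*(o + 4)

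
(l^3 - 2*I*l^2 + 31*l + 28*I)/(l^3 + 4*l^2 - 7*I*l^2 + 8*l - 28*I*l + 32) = (l^2 - 3*I*l + 28)/(l^2 + l*(4 - 8*I) - 32*I)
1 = 1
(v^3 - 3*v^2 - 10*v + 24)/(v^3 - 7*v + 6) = (v - 4)/(v - 1)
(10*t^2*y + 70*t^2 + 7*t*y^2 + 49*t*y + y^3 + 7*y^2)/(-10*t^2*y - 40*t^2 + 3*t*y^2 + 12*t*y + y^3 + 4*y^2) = (2*t*y + 14*t + y^2 + 7*y)/(-2*t*y - 8*t + y^2 + 4*y)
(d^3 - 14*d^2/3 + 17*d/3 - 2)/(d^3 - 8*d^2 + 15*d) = (3*d^2 - 5*d + 2)/(3*d*(d - 5))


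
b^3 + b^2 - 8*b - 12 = (b - 3)*(b + 2)^2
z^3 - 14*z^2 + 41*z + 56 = (z - 8)*(z - 7)*(z + 1)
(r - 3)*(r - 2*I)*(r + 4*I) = r^3 - 3*r^2 + 2*I*r^2 + 8*r - 6*I*r - 24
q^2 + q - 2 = (q - 1)*(q + 2)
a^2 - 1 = (a - 1)*(a + 1)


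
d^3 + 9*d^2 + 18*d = d*(d + 3)*(d + 6)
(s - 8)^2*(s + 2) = s^3 - 14*s^2 + 32*s + 128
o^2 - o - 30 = (o - 6)*(o + 5)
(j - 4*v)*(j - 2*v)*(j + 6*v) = j^3 - 28*j*v^2 + 48*v^3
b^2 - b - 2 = (b - 2)*(b + 1)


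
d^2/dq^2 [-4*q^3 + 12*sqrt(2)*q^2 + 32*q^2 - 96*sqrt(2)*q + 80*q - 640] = -24*q + 24*sqrt(2) + 64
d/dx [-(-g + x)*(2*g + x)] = -g - 2*x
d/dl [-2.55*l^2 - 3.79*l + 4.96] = -5.1*l - 3.79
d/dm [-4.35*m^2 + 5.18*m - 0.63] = 5.18 - 8.7*m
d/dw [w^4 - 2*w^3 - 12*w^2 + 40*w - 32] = 4*w^3 - 6*w^2 - 24*w + 40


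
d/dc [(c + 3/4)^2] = 2*c + 3/2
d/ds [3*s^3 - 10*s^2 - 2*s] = 9*s^2 - 20*s - 2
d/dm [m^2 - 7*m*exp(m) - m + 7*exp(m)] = -7*m*exp(m) + 2*m - 1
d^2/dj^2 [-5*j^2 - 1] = -10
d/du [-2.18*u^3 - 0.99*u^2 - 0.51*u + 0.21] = -6.54*u^2 - 1.98*u - 0.51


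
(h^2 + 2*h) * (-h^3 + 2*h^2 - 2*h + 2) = -h^5 + 2*h^3 - 2*h^2 + 4*h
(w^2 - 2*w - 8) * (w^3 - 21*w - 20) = w^5 - 2*w^4 - 29*w^3 + 22*w^2 + 208*w + 160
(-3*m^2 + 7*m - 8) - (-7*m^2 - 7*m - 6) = 4*m^2 + 14*m - 2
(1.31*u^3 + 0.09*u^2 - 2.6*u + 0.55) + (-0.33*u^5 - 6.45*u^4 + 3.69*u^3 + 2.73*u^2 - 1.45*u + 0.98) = -0.33*u^5 - 6.45*u^4 + 5.0*u^3 + 2.82*u^2 - 4.05*u + 1.53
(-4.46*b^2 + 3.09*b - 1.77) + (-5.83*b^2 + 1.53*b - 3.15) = -10.29*b^2 + 4.62*b - 4.92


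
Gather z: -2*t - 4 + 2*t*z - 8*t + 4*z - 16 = -10*t + z*(2*t + 4) - 20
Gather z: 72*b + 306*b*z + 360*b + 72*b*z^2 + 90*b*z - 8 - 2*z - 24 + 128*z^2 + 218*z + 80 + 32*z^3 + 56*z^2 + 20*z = 432*b + 32*z^3 + z^2*(72*b + 184) + z*(396*b + 236) + 48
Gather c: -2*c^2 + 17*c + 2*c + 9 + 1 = -2*c^2 + 19*c + 10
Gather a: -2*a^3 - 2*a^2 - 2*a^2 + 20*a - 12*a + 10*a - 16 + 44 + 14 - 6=-2*a^3 - 4*a^2 + 18*a + 36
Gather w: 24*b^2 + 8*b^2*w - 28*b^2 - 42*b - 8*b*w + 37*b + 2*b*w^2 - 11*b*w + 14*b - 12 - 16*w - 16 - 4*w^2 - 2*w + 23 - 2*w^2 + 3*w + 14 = -4*b^2 + 9*b + w^2*(2*b - 6) + w*(8*b^2 - 19*b - 15) + 9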